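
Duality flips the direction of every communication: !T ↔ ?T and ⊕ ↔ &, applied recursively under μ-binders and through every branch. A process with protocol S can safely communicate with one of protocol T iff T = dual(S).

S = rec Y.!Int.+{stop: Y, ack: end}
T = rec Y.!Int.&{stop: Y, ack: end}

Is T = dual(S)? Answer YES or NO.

NO

rec Y ‖ rec Y  ✓ (rec unchanged)
  !Int ‖ !Int  ✗ same direction on both sides — not dual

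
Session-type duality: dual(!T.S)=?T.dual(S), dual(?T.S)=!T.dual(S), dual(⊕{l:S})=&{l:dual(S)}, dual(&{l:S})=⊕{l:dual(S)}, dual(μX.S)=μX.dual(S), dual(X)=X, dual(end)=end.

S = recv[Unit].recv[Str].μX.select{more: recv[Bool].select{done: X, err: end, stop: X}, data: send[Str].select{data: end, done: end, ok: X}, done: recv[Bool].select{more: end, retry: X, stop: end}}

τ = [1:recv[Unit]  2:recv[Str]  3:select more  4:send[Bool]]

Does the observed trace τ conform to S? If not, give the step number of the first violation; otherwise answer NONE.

step 1: recv[Unit]  ok  state: recv[Str].μX.…
step 2: recv[Str]  ok  state: μX.…
step 3: select more  ok  state: recv[Bool].select{done: μX.…, err: end, stop: μX.…}
step 4: got send[Bool], protocol expects recv[Bool]  ✗

4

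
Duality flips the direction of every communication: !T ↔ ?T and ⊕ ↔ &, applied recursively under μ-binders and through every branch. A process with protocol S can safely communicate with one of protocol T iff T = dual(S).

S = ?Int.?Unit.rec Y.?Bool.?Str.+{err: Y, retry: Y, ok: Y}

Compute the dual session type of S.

?Int → !Int
  ?Unit → !Unit
    rec Y → rec Y  (binder kept)
      ?Bool → !Bool
        ?Str → !Str
          +{err,retry,ok} → &{err,retry,ok}  (select→offer)
            • err:
              Y self-dual
            • retry:
              Y self-dual
            • ok:
              Y self-dual

!Int.!Unit.rec Y.!Bool.!Str.&{err: Y, retry: Y, ok: Y}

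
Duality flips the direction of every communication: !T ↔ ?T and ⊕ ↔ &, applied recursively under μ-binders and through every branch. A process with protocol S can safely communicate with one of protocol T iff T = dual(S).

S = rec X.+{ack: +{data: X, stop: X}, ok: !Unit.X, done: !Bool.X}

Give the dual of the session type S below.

rec X.&{ack: &{data: X, stop: X}, ok: ?Unit.X, done: ?Bool.X}

rec X ↦ rec X  (binder kept)
  +{ack,ok,done} ↦ &{ack,ok,done}  (select→offer)
    [ack]
      +{data,stop} ↦ &{data,stop}  (select→offer)
        [data]
          dual(X) = X
        [stop]
          dual(X) = X
    [ok]
      !Unit ↦ ?Unit
        dual(X) = X
    [done]
      !Bool ↦ ?Bool
        dual(X) = X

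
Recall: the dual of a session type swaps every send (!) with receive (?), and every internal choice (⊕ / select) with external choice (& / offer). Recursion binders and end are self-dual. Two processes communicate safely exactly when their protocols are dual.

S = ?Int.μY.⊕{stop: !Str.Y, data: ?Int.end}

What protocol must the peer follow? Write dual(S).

!Int.μY.&{stop: ?Str.Y, data: !Int.end}

?Int ↦ !Int
  μY ↦ μY  (μ self-dual)
    ⊕{stop,data} ↦ &{stop,data}  (⊕→&)
      [stop]
        !Str ↦ ?Str
          Y ↦ Y
      [data]
        ?Int ↦ !Int
          end ↦ end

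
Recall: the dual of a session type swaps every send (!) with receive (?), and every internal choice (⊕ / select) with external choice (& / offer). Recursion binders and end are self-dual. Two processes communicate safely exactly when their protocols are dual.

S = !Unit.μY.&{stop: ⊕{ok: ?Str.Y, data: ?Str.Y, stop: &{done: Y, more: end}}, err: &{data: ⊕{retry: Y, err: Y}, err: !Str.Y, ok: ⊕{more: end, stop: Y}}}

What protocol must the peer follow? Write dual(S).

!Unit = ?Unit
  μY = μY  (μ self-dual)
    &{stop,err} = ⊕{stop,err}  (external→internal)
      case stop:
        ⊕{ok,data,stop} = &{ok,data,stop}  (internal→external)
          case ok:
            ?Str = !Str
              Y self-dual
          case data:
            ?Str = !Str
              Y self-dual
          case stop:
            &{done,more} = ⊕{done,more}  (external→internal)
              case done:
                Y self-dual
              case more:
                end self-dual
      case err:
        &{data,err,ok} = ⊕{data,err,ok}  (external→internal)
          case data:
            ⊕{retry,err} = &{retry,err}  (internal→external)
              case retry:
                Y self-dual
              case err:
                Y self-dual
          case err:
            !Str = ?Str
              Y self-dual
          case ok:
            ⊕{more,stop} = &{more,stop}  (internal→external)
              case more:
                end self-dual
              case stop:
                Y self-dual

?Unit.μY.⊕{stop: &{ok: !Str.Y, data: !Str.Y, stop: ⊕{done: Y, more: end}}, err: ⊕{data: &{retry: Y, err: Y}, err: ?Str.Y, ok: &{more: end, stop: Y}}}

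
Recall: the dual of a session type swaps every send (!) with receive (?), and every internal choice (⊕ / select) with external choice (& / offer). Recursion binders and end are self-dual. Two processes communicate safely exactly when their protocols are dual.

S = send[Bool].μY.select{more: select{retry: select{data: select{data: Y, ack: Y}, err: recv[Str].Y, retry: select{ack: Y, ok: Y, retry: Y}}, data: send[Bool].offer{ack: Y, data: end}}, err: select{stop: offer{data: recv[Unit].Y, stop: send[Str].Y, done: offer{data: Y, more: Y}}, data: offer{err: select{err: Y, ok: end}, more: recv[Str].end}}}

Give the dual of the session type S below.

send[Bool] → recv[Bool]
  μY → μY  (μ self-dual)
    select{more,err} → offer{more,err}  (⊕→&)
      [more]
        select{retry,data} → offer{retry,data}  (⊕→&)
          [retry]
            select{data,err,retry} → offer{data,err,retry}  (⊕→&)
              [data]
                select{data,ack} → offer{data,ack}  (⊕→&)
                  [data]
                    Y ↦ Y
                  [ack]
                    Y ↦ Y
              [err]
                recv[Str] → send[Str]
                  Y ↦ Y
              [retry]
                select{ack,ok,retry} → offer{ack,ok,retry}  (⊕→&)
                  [ack]
                    Y ↦ Y
                  [ok]
                    Y ↦ Y
                  [retry]
                    Y ↦ Y
          [data]
            send[Bool] → recv[Bool]
              offer{ack,data} → select{ack,data}  (&→⊕)
                [ack]
                  Y ↦ Y
                [data]
                  end ↦ end
      [err]
        select{stop,data} → offer{stop,data}  (⊕→&)
          [stop]
            offer{data,stop,done} → select{data,stop,done}  (&→⊕)
              [data]
                recv[Unit] → send[Unit]
                  Y ↦ Y
              [stop]
                send[Str] → recv[Str]
                  Y ↦ Y
              [done]
                offer{data,more} → select{data,more}  (&→⊕)
                  [data]
                    Y ↦ Y
                  [more]
                    Y ↦ Y
          [data]
            offer{err,more} → select{err,more}  (&→⊕)
              [err]
                select{err,ok} → offer{err,ok}  (⊕→&)
                  [err]
                    Y ↦ Y
                  [ok]
                    end ↦ end
              [more]
                recv[Str] → send[Str]
                  end ↦ end

recv[Bool].μY.offer{more: offer{retry: offer{data: offer{data: Y, ack: Y}, err: send[Str].Y, retry: offer{ack: Y, ok: Y, retry: Y}}, data: recv[Bool].select{ack: Y, data: end}}, err: offer{stop: select{data: send[Unit].Y, stop: recv[Str].Y, done: select{data: Y, more: Y}}, data: select{err: offer{err: Y, ok: end}, more: send[Str].end}}}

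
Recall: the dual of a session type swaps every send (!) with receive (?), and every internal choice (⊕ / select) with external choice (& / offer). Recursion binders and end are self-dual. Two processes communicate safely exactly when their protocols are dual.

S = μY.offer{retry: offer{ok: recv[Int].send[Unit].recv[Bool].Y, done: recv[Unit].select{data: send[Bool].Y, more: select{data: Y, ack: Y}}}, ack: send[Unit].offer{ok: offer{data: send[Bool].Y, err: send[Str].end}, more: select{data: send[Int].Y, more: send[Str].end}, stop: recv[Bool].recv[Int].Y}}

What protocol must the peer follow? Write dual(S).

μY → μY  (μ self-dual)
  offer{retry,ack} → select{retry,ack}  (&→⊕)
    [retry]
      offer{ok,done} → select{ok,done}  (&→⊕)
        [ok]
          recv[Int] → send[Int]
            send[Unit] → recv[Unit]
              recv[Bool] → send[Bool]
                Y ↦ Y
        [done]
          recv[Unit] → send[Unit]
            select{data,more} → offer{data,more}  (select→offer)
              [data]
                send[Bool] → recv[Bool]
                  Y ↦ Y
              [more]
                select{data,ack} → offer{data,ack}  (select→offer)
                  [data]
                    Y ↦ Y
                  [ack]
                    Y ↦ Y
    [ack]
      send[Unit] → recv[Unit]
        offer{ok,more,stop} → select{ok,more,stop}  (&→⊕)
          [ok]
            offer{data,err} → select{data,err}  (&→⊕)
              [data]
                send[Bool] → recv[Bool]
                  Y ↦ Y
              [err]
                send[Str] → recv[Str]
                  end ↦ end
          [more]
            select{data,more} → offer{data,more}  (select→offer)
              [data]
                send[Int] → recv[Int]
                  Y ↦ Y
              [more]
                send[Str] → recv[Str]
                  end ↦ end
          [stop]
            recv[Bool] → send[Bool]
              recv[Int] → send[Int]
                Y ↦ Y

μY.select{retry: select{ok: send[Int].recv[Unit].send[Bool].Y, done: send[Unit].offer{data: recv[Bool].Y, more: offer{data: Y, ack: Y}}}, ack: recv[Unit].select{ok: select{data: recv[Bool].Y, err: recv[Str].end}, more: offer{data: recv[Int].Y, more: recv[Str].end}, stop: send[Bool].send[Int].Y}}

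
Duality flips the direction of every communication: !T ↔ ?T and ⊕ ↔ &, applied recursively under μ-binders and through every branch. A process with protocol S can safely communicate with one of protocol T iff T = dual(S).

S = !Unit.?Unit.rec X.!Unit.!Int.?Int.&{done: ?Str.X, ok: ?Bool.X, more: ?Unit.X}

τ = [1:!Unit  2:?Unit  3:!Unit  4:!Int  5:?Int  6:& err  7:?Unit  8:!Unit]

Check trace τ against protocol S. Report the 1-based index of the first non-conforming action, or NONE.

6

[1] !Unit  ok  now at ?Unit.rec X.…
[2] ?Unit  ok  now at rec X.…
[3] !Unit  ok  now at !Int.?Int.&{done: ?Str.rec X.…, ok: ?Bool.rec X.…, more: ?Unit.rec X.…}
[4] !Int  ok  now at ?Int.&{done: ?Str.rec X.…, ok: ?Bool.rec X.…, more: ?Unit.rec X.…}
[5] ?Int  ok  now at &{done: ?Str.rec X.…, ok: ?Bool.rec X.…, more: ?Unit.rec X.…}
[6] got & err, protocol expects & done or & ok or & more  ✗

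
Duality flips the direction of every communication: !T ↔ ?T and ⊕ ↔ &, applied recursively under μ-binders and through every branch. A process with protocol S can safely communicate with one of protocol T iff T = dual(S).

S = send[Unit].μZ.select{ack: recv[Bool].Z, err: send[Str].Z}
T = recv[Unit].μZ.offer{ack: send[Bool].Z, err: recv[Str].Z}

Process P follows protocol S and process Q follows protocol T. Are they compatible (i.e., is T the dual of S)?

send[Unit] | recv[Unit]  ✓
  μZ | μZ  ✓ (binder kept)
    select{ack,err} | offer{ack,err}  ✓ same labels
      • ack:
        recv[Bool] | send[Bool]  ✓
          Z | Z  ✓
      • err:
        send[Str] | recv[Str]  ✓
          Z | Z  ✓

YES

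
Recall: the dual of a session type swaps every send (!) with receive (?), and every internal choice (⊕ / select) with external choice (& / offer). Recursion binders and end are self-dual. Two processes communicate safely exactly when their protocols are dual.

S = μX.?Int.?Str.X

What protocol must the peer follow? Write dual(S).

μX.!Int.!Str.X

μX ↦ μX  (binder kept)
  ?Int ↦ !Int
    ?Str ↦ !Str
      X self-dual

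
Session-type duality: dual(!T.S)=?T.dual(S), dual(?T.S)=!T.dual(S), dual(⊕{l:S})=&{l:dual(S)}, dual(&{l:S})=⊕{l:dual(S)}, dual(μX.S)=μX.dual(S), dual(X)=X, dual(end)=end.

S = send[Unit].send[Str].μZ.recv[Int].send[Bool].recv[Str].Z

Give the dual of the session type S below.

recv[Unit].recv[Str].μZ.send[Int].recv[Bool].send[Str].Z

send[Unit] ↦ recv[Unit]
  send[Str] ↦ recv[Str]
    μZ ↦ μZ  (binder kept)
      recv[Int] ↦ send[Int]
        send[Bool] ↦ recv[Bool]
          recv[Str] ↦ send[Str]
            Z ↦ Z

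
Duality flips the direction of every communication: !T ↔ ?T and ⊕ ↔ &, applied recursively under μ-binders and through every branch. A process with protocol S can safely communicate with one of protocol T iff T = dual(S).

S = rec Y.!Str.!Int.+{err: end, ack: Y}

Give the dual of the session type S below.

rec Y ↦ rec Y  (μ self-dual)
  !Str ↦ ?Str
    !Int ↦ ?Int
      +{err,ack} ↦ &{err,ack}  (⊕→&)
        [err]
          end self-dual
        [ack]
          Y self-dual

rec Y.?Str.?Int.&{err: end, ack: Y}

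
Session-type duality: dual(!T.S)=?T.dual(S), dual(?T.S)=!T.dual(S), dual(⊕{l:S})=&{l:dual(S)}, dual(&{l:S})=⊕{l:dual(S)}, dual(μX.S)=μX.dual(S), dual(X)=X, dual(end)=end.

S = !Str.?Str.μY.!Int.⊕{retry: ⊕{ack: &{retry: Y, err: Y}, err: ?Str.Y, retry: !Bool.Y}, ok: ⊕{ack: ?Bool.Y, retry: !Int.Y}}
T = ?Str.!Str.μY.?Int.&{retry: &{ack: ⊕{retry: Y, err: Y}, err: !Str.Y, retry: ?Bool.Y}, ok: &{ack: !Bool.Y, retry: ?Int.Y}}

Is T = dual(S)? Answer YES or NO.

YES

!Str vs ?Str  match
  ?Str vs !Str  match
    μY vs μY  match (binder kept)
      !Int vs ?Int  match
        ⊕{retry,ok} vs &{retry,ok}  match label sets agree
          case retry:
            ⊕{ack,err,retry} vs &{ack,err,retry}  match label sets agree
              case ack:
                &{retry,err} vs ⊕{retry,err}  match label sets agree
                  case retry:
                    Y vs Y  match
                  case err:
                    Y vs Y  match
              case err:
                ?Str vs !Str  match
                  Y vs Y  match
              case retry:
                !Bool vs ?Bool  match
                  Y vs Y  match
          case ok:
            ⊕{ack,retry} vs &{ack,retry}  match label sets agree
              case ack:
                ?Bool vs !Bool  match
                  Y vs Y  match
              case retry:
                !Int vs ?Int  match
                  Y vs Y  match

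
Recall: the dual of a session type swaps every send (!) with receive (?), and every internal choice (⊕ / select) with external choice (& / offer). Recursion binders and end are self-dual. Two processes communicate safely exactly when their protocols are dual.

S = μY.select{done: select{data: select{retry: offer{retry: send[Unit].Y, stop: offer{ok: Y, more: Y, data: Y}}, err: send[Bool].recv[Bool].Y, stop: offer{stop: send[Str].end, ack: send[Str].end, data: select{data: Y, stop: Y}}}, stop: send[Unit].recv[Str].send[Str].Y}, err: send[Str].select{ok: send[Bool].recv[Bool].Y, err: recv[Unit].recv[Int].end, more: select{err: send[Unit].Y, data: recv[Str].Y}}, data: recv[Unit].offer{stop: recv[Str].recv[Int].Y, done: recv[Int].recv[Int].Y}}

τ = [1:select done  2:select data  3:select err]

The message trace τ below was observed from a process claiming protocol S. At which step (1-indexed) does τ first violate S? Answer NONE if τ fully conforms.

NONE

[1] select done  match  residual = select{data: select{retry: offer{retry: send[Unit].μY.…, stop: offer{ok: μY.…, more: μY.…, data: μY.…}}, err: send[Bool].recv[Bool].μY.…, stop: offer{stop: send[Str].end, ack: send[Str].end, data: select{data: μY.…, stop: μY.…}}}, stop: send[Unit].recv[Str].send[Str].μY.…}
[2] select data  match  residual = select{retry: offer{retry: send[Unit].μY.…, stop: offer{ok: μY.…, more: μY.…, data: μY.…}}, err: send[Bool].recv[Bool].μY.…, stop: offer{stop: send[Str].end, ack: send[Str].end, data: select{data: μY.…, stop: μY.…}}}
[3] select err  match  residual = send[Bool].recv[Bool].μY.…
trace exhausted — no violation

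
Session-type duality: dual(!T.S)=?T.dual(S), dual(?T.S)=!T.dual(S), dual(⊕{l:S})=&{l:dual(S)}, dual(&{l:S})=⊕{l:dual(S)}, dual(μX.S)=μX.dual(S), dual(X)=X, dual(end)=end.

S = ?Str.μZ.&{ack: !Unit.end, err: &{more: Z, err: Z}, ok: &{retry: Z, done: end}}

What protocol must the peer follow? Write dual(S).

!Str.μZ.⊕{ack: ?Unit.end, err: ⊕{more: Z, err: Z}, ok: ⊕{retry: Z, done: end}}

?Str ↦ !Str
  μZ ↦ μZ  (binder kept)
    &{ack,err,ok} ↦ ⊕{ack,err,ok}  (offer→select)
      case ack:
        !Unit ↦ ?Unit
          dual(end) = end
      case err:
        &{more,err} ↦ ⊕{more,err}  (offer→select)
          case more:
            dual(Z) = Z
          case err:
            dual(Z) = Z
      case ok:
        &{retry,done} ↦ ⊕{retry,done}  (offer→select)
          case retry:
            dual(Z) = Z
          case done:
            dual(end) = end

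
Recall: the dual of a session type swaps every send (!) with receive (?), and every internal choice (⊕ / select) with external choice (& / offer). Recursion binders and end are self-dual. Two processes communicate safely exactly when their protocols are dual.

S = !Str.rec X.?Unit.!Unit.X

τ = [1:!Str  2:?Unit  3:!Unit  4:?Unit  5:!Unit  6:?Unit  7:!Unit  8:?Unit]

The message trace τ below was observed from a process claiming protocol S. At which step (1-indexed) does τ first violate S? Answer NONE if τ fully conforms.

step 1: !Str  match  state: rec X.…
step 2: ?Unit  match  state: !Unit.rec X.…
step 3: !Unit  match  state: rec X.…
step 4: ?Unit  match  state: !Unit.rec X.…
step 5: !Unit  match  state: rec X.…
step 6: ?Unit  match  state: !Unit.rec X.…
step 7: !Unit  match  state: rec X.…
step 8: ?Unit  match  state: !Unit.rec X.…
trace exhausted — no violation

NONE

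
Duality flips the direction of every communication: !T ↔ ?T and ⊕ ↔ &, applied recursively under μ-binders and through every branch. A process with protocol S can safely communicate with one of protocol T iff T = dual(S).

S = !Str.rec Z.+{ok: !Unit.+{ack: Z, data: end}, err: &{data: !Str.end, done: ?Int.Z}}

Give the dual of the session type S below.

?Str.rec Z.&{ok: ?Unit.&{ack: Z, data: end}, err: +{data: ?Str.end, done: !Int.Z}}

!Str ↦ ?Str
  rec Z ↦ rec Z  (rec unchanged)
    +{ok,err} ↦ &{ok,err}  (select→offer)
      case ok:
        !Unit ↦ ?Unit
          +{ack,data} ↦ &{ack,data}  (select→offer)
            case ack:
              Z self-dual
            case data:
              end self-dual
      case err:
        &{data,done} ↦ +{data,done}  (&→⊕)
          case data:
            !Str ↦ ?Str
              end self-dual
          case done:
            ?Int ↦ !Int
              Z self-dual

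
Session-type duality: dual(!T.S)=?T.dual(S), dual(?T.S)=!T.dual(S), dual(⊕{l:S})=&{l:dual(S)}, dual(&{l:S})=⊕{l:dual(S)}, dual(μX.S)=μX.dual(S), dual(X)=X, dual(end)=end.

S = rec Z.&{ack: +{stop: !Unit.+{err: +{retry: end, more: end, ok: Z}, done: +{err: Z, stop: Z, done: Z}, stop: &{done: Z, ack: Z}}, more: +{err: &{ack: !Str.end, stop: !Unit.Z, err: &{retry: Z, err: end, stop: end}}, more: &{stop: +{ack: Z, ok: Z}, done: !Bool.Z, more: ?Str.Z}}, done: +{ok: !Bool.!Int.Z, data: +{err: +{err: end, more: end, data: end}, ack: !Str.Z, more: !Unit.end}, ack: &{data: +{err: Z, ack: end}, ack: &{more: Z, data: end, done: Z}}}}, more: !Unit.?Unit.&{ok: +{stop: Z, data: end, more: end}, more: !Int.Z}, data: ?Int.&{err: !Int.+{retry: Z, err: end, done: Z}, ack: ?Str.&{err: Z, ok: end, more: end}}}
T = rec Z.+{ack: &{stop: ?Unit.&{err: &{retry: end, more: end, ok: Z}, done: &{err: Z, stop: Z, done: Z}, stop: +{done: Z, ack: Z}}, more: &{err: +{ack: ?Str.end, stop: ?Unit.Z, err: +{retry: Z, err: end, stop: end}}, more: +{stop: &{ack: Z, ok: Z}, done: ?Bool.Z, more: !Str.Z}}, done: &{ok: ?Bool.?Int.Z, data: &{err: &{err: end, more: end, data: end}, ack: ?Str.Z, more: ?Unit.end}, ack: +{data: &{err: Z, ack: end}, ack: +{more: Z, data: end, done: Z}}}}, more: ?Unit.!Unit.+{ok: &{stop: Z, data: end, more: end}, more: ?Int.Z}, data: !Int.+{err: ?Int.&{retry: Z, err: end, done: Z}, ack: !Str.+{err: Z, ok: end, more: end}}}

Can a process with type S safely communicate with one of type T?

YES

rec Z vs rec Z  ✓ (μ self-dual)
  &{ack,more,data} vs +{ack,more,data}  ✓ labels match
    • ack:
      +{stop,more,done} vs &{stop,more,done}  ✓ labels match
        • stop:
          !Unit vs ?Unit  ✓
            +{err,done,stop} vs &{err,done,stop}  ✓ labels match
              • err:
                +{retry,more,ok} vs &{retry,more,ok}  ✓ labels match
                  • retry:
                    end vs end  ✓
                  • more:
                    end vs end  ✓
                  • ok:
                    Z vs Z  ✓
              • done:
                +{err,stop,done} vs &{err,stop,done}  ✓ labels match
                  • err:
                    Z vs Z  ✓
                  • stop:
                    Z vs Z  ✓
                  • done:
                    Z vs Z  ✓
              • stop:
                &{done,ack} vs +{done,ack}  ✓ labels match
                  • done:
                    Z vs Z  ✓
                  • ack:
                    Z vs Z  ✓
        • more:
          +{err,more} vs &{err,more}  ✓ labels match
            • err:
              &{ack,stop,err} vs +{ack,stop,err}  ✓ labels match
                • ack:
                  !Str vs ?Str  ✓
                    end vs end  ✓
                • stop:
                  !Unit vs ?Unit  ✓
                    Z vs Z  ✓
                • err:
                  &{retry,err,stop} vs +{retry,err,stop}  ✓ labels match
                    • retry:
                      Z vs Z  ✓
                    • err:
                      end vs end  ✓
                    • stop:
                      end vs end  ✓
            • more:
              &{stop,done,more} vs +{stop,done,more}  ✓ labels match
                • stop:
                  +{ack,ok} vs &{ack,ok}  ✓ labels match
                    • ack:
                      Z vs Z  ✓
                    • ok:
                      Z vs Z  ✓
                • done:
                  !Bool vs ?Bool  ✓
                    Z vs Z  ✓
                • more:
                  ?Str vs !Str  ✓
                    Z vs Z  ✓
        • done:
          +{ok,data,ack} vs &{ok,data,ack}  ✓ labels match
            • ok:
              !Bool vs ?Bool  ✓
                !Int vs ?Int  ✓
                  Z vs Z  ✓
            • data:
              +{err,ack,more} vs &{err,ack,more}  ✓ labels match
                • err:
                  +{err,more,data} vs &{err,more,data}  ✓ labels match
                    • err:
                      end vs end  ✓
                    • more:
                      end vs end  ✓
                    • data:
                      end vs end  ✓
                • ack:
                  !Str vs ?Str  ✓
                    Z vs Z  ✓
                • more:
                  !Unit vs ?Unit  ✓
                    end vs end  ✓
            • ack:
              &{data,ack} vs +{data,ack}  ✓ labels match
                • data:
                  +{err,ack} vs &{err,ack}  ✓ labels match
                    • err:
                      Z vs Z  ✓
                    • ack:
                      end vs end  ✓
                • ack:
                  &{more,data,done} vs +{more,data,done}  ✓ labels match
                    • more:
                      Z vs Z  ✓
                    • data:
                      end vs end  ✓
                    • done:
                      Z vs Z  ✓
    • more:
      !Unit vs ?Unit  ✓
        ?Unit vs !Unit  ✓
          &{ok,more} vs +{ok,more}  ✓ labels match
            • ok:
              +{stop,data,more} vs &{stop,data,more}  ✓ labels match
                • stop:
                  Z vs Z  ✓
                • data:
                  end vs end  ✓
                • more:
                  end vs end  ✓
            • more:
              !Int vs ?Int  ✓
                Z vs Z  ✓
    • data:
      ?Int vs !Int  ✓
        &{err,ack} vs +{err,ack}  ✓ labels match
          • err:
            !Int vs ?Int  ✓
              +{retry,err,done} vs &{retry,err,done}  ✓ labels match
                • retry:
                  Z vs Z  ✓
                • err:
                  end vs end  ✓
                • done:
                  Z vs Z  ✓
          • ack:
            ?Str vs !Str  ✓
              &{err,ok,more} vs +{err,ok,more}  ✓ labels match
                • err:
                  Z vs Z  ✓
                • ok:
                  end vs end  ✓
                • more:
                  end vs end  ✓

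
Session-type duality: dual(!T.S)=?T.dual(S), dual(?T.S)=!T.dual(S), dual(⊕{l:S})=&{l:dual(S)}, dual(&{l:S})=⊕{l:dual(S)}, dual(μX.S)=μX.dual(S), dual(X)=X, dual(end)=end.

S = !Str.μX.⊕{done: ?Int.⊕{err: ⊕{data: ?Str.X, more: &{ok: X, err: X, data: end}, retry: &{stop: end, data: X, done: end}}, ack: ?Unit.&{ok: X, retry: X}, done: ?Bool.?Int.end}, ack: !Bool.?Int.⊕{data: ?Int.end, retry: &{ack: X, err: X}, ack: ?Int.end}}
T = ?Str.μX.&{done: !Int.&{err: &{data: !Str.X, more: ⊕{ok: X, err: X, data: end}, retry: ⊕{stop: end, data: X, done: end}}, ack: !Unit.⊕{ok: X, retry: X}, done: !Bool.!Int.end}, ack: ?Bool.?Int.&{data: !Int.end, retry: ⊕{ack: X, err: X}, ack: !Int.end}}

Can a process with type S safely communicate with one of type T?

NO

!Str | ?Str  match
  μX | μX  match (μ self-dual)
    ⊕{done,ack} | &{done,ack}  match same labels
      case done:
        ?Int | !Int  match
          ⊕{err,ack,done} | &{err,ack,done}  match same labels
            case err:
              ⊕{data,more,retry} | &{data,more,retry}  match same labels
                case data:
                  ?Str | !Str  match
                    X | X  match
                case more:
                  &{ok,err,data} | ⊕{ok,err,data}  match same labels
                    case ok:
                      X | X  match
                    case err:
                      X | X  match
                    case data:
                      end | end  match
                case retry:
                  &{stop,data,done} | ⊕{stop,data,done}  match same labels
                    case stop:
                      end | end  match
                    case data:
                      X | X  match
                    case done:
                      end | end  match
            case ack:
              ?Unit | !Unit  match
                &{ok,retry} | ⊕{ok,retry}  match same labels
                  case ok:
                    X | X  match
                  case retry:
                    X | X  match
            case done:
              ?Bool | !Bool  match
                ?Int | !Int  match
                  end | end  match
      case ack:
        !Bool | ?Bool  match
          ?Int | ?Int  ✗ same direction on both sides — not dual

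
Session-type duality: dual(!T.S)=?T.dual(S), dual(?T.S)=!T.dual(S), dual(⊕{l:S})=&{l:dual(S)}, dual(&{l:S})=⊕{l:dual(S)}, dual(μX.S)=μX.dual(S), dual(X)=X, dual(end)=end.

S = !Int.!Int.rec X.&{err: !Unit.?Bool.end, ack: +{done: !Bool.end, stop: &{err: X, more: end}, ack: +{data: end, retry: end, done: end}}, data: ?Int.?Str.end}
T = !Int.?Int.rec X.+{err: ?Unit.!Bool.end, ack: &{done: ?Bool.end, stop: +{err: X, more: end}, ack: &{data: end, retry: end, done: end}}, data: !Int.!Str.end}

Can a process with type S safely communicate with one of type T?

NO

!Int | !Int  ✗ same direction on both sides — not dual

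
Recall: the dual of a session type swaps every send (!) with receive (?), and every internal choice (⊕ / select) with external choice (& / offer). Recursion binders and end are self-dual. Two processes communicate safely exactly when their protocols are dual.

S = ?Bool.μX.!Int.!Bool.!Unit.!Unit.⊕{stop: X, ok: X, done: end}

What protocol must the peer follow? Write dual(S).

!Bool.μX.?Int.?Bool.?Unit.?Unit.&{stop: X, ok: X, done: end}

?Bool = !Bool
  μX = μX  (μ self-dual)
    !Int = ?Int
      !Bool = ?Bool
        !Unit = ?Unit
          !Unit = ?Unit
            ⊕{stop,ok,done} = &{stop,ok,done}  (select→offer)
              [stop]
                X ↦ X
              [ok]
                X ↦ X
              [done]
                end ↦ end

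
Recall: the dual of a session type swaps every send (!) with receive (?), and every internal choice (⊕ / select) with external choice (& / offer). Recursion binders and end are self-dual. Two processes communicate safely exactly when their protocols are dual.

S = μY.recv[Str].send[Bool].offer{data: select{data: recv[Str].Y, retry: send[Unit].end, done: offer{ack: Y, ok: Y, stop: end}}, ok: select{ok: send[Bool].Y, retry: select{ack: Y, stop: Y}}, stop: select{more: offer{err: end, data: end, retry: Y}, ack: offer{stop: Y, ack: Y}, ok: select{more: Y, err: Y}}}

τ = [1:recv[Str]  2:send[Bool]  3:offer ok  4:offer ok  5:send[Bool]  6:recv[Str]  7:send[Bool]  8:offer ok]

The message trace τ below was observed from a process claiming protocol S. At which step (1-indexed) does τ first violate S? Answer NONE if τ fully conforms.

[1] recv[Str]  ok  residual = send[Bool].offer{data: select{data: recv[Str].μY.…, retry: send[Unit].end, done: offer{ack: μY.…, ok: μY.…, stop: end}}, ok: select{ok: send[Bool].μY.…, retry: select{ack: μY.…, stop: μY.…}}, stop: select{more: offer{err: end, data: end, retry: μY.…}, ack: offer{stop: μY.…, ack: μY.…}, ok: select{more: μY.…, err: μY.…}}}
[2] send[Bool]  ok  residual = offer{data: select{data: recv[Str].μY.…, retry: send[Unit].end, done: offer{ack: μY.…, ok: μY.…, stop: end}}, ok: select{ok: send[Bool].μY.…, retry: select{ack: μY.…, stop: μY.…}}, stop: select{more: offer{err: end, data: end, retry: μY.…}, ack: offer{stop: μY.…, ack: μY.…}, ok: select{more: μY.…, err: μY.…}}}
[3] offer ok  ok  residual = select{ok: send[Bool].μY.…, retry: select{ack: μY.…, stop: μY.…}}
[4] got offer ok, protocol expects select ok or select retry  ✗

4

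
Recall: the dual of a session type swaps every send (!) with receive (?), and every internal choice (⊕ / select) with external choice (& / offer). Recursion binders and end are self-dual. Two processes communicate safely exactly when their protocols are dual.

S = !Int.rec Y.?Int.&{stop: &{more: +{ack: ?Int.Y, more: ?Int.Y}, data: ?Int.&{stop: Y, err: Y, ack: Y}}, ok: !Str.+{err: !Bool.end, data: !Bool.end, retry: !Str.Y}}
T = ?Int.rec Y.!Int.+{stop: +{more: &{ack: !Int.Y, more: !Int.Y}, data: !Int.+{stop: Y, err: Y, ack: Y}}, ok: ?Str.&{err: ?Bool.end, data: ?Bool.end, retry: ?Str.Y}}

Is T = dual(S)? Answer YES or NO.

!Int ‖ ?Int  ✓
  rec Y ‖ rec Y  ✓ (rec unchanged)
    ?Int ‖ !Int  ✓
      &{stop,ok} ‖ +{stop,ok}  ✓ labels match
        [stop]
          &{more,data} ‖ +{more,data}  ✓ labels match
            [more]
              +{ack,more} ‖ &{ack,more}  ✓ labels match
                [ack]
                  ?Int ‖ !Int  ✓
                    Y ‖ Y  ✓
                [more]
                  ?Int ‖ !Int  ✓
                    Y ‖ Y  ✓
            [data]
              ?Int ‖ !Int  ✓
                &{stop,err,ack} ‖ +{stop,err,ack}  ✓ labels match
                  [stop]
                    Y ‖ Y  ✓
                  [err]
                    Y ‖ Y  ✓
                  [ack]
                    Y ‖ Y  ✓
        [ok]
          !Str ‖ ?Str  ✓
            +{err,data,retry} ‖ &{err,data,retry}  ✓ labels match
              [err]
                !Bool ‖ ?Bool  ✓
                  end ‖ end  ✓
              [data]
                !Bool ‖ ?Bool  ✓
                  end ‖ end  ✓
              [retry]
                !Str ‖ ?Str  ✓
                  Y ‖ Y  ✓

YES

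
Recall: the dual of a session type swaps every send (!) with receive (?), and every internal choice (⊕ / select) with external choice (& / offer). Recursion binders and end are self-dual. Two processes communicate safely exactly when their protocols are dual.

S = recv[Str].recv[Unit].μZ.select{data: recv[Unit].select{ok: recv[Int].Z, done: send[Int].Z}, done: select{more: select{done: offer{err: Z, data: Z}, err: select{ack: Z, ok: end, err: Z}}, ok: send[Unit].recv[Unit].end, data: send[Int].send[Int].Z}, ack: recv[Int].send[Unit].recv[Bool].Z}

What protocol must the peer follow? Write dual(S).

send[Str].send[Unit].μZ.offer{data: send[Unit].offer{ok: send[Int].Z, done: recv[Int].Z}, done: offer{more: offer{done: select{err: Z, data: Z}, err: offer{ack: Z, ok: end, err: Z}}, ok: recv[Unit].send[Unit].end, data: recv[Int].recv[Int].Z}, ack: send[Int].recv[Unit].send[Bool].Z}

recv[Str] = send[Str]
  recv[Unit] = send[Unit]
    μZ = μZ  (binder kept)
      select{data,done,ack} = offer{data,done,ack}  (internal→external)
        • data:
          recv[Unit] = send[Unit]
            select{ok,done} = offer{ok,done}  (internal→external)
              • ok:
                recv[Int] = send[Int]
                  Z self-dual
              • done:
                send[Int] = recv[Int]
                  Z self-dual
        • done:
          select{more,ok,data} = offer{more,ok,data}  (internal→external)
            • more:
              select{done,err} = offer{done,err}  (internal→external)
                • done:
                  offer{err,data} = select{err,data}  (offer→select)
                    • err:
                      Z self-dual
                    • data:
                      Z self-dual
                • err:
                  select{ack,ok,err} = offer{ack,ok,err}  (internal→external)
                    • ack:
                      Z self-dual
                    • ok:
                      end self-dual
                    • err:
                      Z self-dual
            • ok:
              send[Unit] = recv[Unit]
                recv[Unit] = send[Unit]
                  end self-dual
            • data:
              send[Int] = recv[Int]
                send[Int] = recv[Int]
                  Z self-dual
        • ack:
          recv[Int] = send[Int]
            send[Unit] = recv[Unit]
              recv[Bool] = send[Bool]
                Z self-dual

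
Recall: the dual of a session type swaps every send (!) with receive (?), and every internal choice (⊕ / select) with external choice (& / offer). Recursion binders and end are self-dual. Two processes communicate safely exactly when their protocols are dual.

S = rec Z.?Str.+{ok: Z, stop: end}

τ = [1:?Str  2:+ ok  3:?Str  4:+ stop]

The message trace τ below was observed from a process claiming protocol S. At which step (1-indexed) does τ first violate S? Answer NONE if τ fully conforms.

@1 ?Str  match  cont: +{ok: rec Z.…, stop: end}
@2 + ok  match  cont: rec Z.…
@3 ?Str  match  cont: +{ok: rec Z.…, stop: end}
@4 + stop  match  cont: end
all 4 steps conform

NONE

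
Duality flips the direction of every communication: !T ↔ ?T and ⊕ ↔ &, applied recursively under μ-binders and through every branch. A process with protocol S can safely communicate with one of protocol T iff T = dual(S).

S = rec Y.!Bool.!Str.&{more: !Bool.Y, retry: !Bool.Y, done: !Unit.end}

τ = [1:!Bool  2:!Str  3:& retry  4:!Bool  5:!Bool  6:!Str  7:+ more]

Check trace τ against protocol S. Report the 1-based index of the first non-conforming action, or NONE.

7

@1 !Bool  ✓  now at !Str.&{more: !Bool.rec Y.…, retry: !Bool.rec Y.…, done: !Unit.end}
@2 !Str  ✓  now at &{more: !Bool.rec Y.…, retry: !Bool.rec Y.…, done: !Unit.end}
@3 & retry  ✓  now at !Bool.rec Y.…
@4 !Bool  ✓  now at rec Y.…
@5 !Bool  ✓  now at !Str.&{more: !Bool.rec Y.…, retry: !Bool.rec Y.…, done: !Unit.end}
@6 !Str  ✓  now at &{more: !Bool.rec Y.…, retry: !Bool.rec Y.…, done: !Unit.end}
@7 got + more, protocol expects & more or & retry or & done  ✗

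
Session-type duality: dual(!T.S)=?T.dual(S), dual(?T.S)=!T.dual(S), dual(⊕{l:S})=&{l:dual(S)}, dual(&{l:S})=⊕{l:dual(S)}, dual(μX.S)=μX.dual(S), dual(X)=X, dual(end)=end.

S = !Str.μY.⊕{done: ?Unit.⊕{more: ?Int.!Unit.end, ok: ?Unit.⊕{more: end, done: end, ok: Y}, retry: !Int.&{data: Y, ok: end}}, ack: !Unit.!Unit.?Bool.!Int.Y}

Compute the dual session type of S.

!Str ↦ ?Str
  μY ↦ μY  (μ self-dual)
    ⊕{done,ack} ↦ &{done,ack}  (select→offer)
      case done:
        ?Unit ↦ !Unit
          ⊕{more,ok,retry} ↦ &{more,ok,retry}  (select→offer)
            case more:
              ?Int ↦ !Int
                !Unit ↦ ?Unit
                  dual(end) = end
            case ok:
              ?Unit ↦ !Unit
                ⊕{more,done,ok} ↦ &{more,done,ok}  (select→offer)
                  case more:
                    dual(end) = end
                  case done:
                    dual(end) = end
                  case ok:
                    dual(Y) = Y
            case retry:
              !Int ↦ ?Int
                &{data,ok} ↦ ⊕{data,ok}  (&→⊕)
                  case data:
                    dual(Y) = Y
                  case ok:
                    dual(end) = end
      case ack:
        !Unit ↦ ?Unit
          !Unit ↦ ?Unit
            ?Bool ↦ !Bool
              !Int ↦ ?Int
                dual(Y) = Y

?Str.μY.&{done: !Unit.&{more: !Int.?Unit.end, ok: !Unit.&{more: end, done: end, ok: Y}, retry: ?Int.⊕{data: Y, ok: end}}, ack: ?Unit.?Unit.!Bool.?Int.Y}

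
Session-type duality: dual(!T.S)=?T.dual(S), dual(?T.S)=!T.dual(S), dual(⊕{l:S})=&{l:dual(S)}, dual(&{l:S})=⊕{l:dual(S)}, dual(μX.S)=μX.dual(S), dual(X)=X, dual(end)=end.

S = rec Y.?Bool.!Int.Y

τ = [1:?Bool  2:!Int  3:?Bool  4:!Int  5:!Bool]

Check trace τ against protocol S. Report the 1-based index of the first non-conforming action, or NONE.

5

step 1: ?Bool  ok  cont: !Int.rec Y.…
step 2: !Int  ok  cont: rec Y.…
step 3: ?Bool  ok  cont: !Int.rec Y.…
step 4: !Int  ok  cont: rec Y.…
step 5: got !Bool, protocol expects ?Bool  ✗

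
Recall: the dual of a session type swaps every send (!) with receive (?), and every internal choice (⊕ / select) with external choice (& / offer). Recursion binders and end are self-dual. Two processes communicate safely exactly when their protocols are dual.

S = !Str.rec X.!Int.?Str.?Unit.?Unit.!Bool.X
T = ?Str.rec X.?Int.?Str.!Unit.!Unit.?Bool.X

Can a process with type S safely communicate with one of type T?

!Str vs ?Str  ok
  rec X vs rec X  ok (μ self-dual)
    !Int vs ?Int  ok
      ?Str vs ?Str  ✗ same direction on both sides — not dual

NO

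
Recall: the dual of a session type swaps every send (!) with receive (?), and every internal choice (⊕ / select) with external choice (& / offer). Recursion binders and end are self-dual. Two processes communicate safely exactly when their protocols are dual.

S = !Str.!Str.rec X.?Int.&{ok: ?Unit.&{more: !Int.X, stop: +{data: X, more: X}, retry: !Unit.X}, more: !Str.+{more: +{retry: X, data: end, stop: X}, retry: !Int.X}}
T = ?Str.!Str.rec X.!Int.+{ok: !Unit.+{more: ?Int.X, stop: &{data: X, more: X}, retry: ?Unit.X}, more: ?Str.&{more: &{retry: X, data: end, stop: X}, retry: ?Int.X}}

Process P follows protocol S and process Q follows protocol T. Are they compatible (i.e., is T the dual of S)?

NO

!Str vs ?Str  match
  !Str vs !Str  ✗ same direction on both sides — not dual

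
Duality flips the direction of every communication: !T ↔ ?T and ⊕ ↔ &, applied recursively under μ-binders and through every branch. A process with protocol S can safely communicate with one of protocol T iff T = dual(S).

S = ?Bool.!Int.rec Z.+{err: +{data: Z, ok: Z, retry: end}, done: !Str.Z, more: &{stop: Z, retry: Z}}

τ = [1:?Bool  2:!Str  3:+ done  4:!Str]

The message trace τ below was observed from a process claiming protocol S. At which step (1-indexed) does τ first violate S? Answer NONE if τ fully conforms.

[1] ?Bool  ✓  cont: !Int.rec Z.…
[2] got !Str, protocol expects !Int  ✗

2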